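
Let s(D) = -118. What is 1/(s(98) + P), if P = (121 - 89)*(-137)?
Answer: -1/4502 ≈ -0.00022212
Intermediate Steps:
P = -4384 (P = 32*(-137) = -4384)
1/(s(98) + P) = 1/(-118 - 4384) = 1/(-4502) = -1/4502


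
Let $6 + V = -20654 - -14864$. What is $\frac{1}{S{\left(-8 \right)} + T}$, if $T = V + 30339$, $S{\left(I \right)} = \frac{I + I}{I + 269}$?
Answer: $\frac{261}{6405707} \approx 4.0745 \cdot 10^{-5}$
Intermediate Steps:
$V = -5796$ ($V = -6 - 5790 = -5796$)
$S{\left(I \right)} = \frac{2 I}{269 + I}$
$T = 24543$ ($T = -5796 + 30339 = 24543$)
$\frac{1}{S{\left(-8 \right)} + T} = \frac{1}{2 \left(-8\right) \frac{1}{269 - 8} + 24543} = \frac{1}{2 \left(-8\right) \frac{1}{261} + 24543} = \frac{1}{- \frac{16}{261} + 24543} = \frac{1}{\frac{6405707}{261}} = \frac{261}{6405707}$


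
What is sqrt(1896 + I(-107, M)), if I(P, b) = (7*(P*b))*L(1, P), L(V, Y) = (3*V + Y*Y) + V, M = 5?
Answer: I*sqrt(42889589) ≈ 6549.0*I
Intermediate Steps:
L(V, Y) = Y**2 + 4*V (L(V, Y) = (3*V + Y**2) + V = (Y**2 + 3*V) + V = Y**2 + 4*V)
I(P, b) = 7*P*b*(4 + P**2) (I(P, b) = (7*(P*b))*(P**2 + 4*1) = (7*P*b)*(P**2 + 4) = (7*P*b)*(4 + P**2) = 7*P*b*(4 + P**2))
sqrt(1896 + I(-107, M)) = sqrt(1896 + 7*(-107)*5*(4 + (-107)**2)) = sqrt(1896 + 7*(-107)*5*(4 + 11449)) = sqrt(1896 + 7*(-107)*5*11453) = sqrt(1896 - 42891485) = sqrt(-42889589) = I*sqrt(42889589)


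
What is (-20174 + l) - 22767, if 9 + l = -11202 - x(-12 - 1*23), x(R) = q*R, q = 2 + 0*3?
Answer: -54082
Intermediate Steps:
q = 2 (q = 2 + 0 = 2)
x(R) = 2*R
l = -11141 (l = -9 + (-11202 - 2*(-12 - 1*23)) = -9 + (-11202 - 2*(-12 - 23)) = -9 + (-11202 - 2*(-35)) = -9 + (-11202 - 1*(-70)) = -9 + (-11202 + 70) = -9 - 11132 = -11141)
(-20174 + l) - 22767 = (-20174 - 11141) - 22767 = -31315 - 22767 = -54082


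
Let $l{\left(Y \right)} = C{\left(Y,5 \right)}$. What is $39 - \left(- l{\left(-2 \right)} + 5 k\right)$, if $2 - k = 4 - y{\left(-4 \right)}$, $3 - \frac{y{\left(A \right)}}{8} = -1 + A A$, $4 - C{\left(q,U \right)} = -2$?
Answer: $535$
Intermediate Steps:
$C{\left(q,U \right)} = 6$ ($C{\left(q,U \right)} = 4 - -2 = 4 + 2 = 6$)
$l{\left(Y \right)} = 6$
$y{\left(A \right)} = 32 - 8 A^{2}$ ($y{\left(A \right)} = 24 - 8 \left(-1 + A A\right) = 24 - 8 \left(-1 + A^{2}\right) = 24 - \left(-8 + 8 A^{2}\right) = 32 - 8 A^{2}$)
$k = -98$ ($k = 2 - \left(4 - \left(32 - 8 \left(-4\right)^{2}\right)\right) = 2 - \left(4 - \left(32 - 128\right)\right) = 2 - \left(4 - -96\right) = 2 - \left(4 + 96\right) = 2 - 100 = -98$)
$39 - \left(- l{\left(-2 \right)} + 5 k\right) = 39 + \left(\left(-5\right) \left(-98\right) + 6\right) = 39 + \left(490 + 6\right) = 39 + 496 = 535$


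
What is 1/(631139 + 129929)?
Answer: 1/761068 ≈ 1.3139e-6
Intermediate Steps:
1/(631139 + 129929) = 1/761068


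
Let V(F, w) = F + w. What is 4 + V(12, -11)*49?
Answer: 53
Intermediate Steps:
4 + V(12, -11)*49 = 4 + (12 - 11)*49 = 4 + 1*49 = 4 + 49 = 53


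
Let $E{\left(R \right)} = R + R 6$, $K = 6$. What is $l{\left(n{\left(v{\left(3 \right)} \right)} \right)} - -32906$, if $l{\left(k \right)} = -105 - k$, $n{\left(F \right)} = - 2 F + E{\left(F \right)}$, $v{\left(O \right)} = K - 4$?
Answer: $32791$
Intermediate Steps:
$E{\left(R \right)} = 7 R$ ($E{\left(R \right)} = R + 6 R = 7 R$)
$v{\left(O \right)} = 2$ ($v{\left(O \right)} = 6 - 4 = 2$)
$n{\left(F \right)} = 5 F$ ($n{\left(F \right)} = - 2 F + 7 F = 5 F$)
$l{\left(n{\left(v{\left(3 \right)} \right)} \right)} - -32906 = \left(-105 - 5 \cdot 2\right) - -32906 = \left(-105 - 10\right) + 32906 = -115 + 32906 = 32791$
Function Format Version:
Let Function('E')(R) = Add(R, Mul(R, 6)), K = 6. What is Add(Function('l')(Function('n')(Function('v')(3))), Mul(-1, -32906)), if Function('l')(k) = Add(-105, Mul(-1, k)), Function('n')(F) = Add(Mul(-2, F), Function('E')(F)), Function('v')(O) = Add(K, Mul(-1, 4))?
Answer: 32791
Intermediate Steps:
Function('E')(R) = Mul(7, R) (Function('E')(R) = Add(R, Mul(6, R)) = Mul(7, R))
Function('v')(O) = 2 (Function('v')(O) = Add(6, Mul(-1, 4)) = Add(6, -4) = 2)
Function('n')(F) = Mul(5, F) (Function('n')(F) = Add(Mul(-2, F), Mul(7, F)) = Mul(5, F))
Add(Function('l')(Function('n')(Function('v')(3))), Mul(-1, -32906)) = Add(Add(-105, Mul(-1, Mul(5, 2))), Mul(-1, -32906)) = Add(Add(-105, Mul(-1, 10)), 32906) = Add(Add(-105, -10), 32906) = Add(-115, 32906) = 32791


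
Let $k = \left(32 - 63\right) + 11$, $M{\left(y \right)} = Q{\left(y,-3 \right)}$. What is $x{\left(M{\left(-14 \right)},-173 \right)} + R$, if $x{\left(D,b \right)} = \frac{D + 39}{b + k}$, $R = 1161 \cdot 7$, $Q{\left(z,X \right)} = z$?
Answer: $\frac{1568486}{193} \approx 8126.9$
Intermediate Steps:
$M{\left(y \right)} = y$
$R = 8127$
$k = -20$ ($k = -31 + 11 = -20$)
$x{\left(D,b \right)} = \frac{39 + D}{-20 + b}$ ($x{\left(D,b \right)} = \frac{D + 39}{b - 20} = \frac{39 + D}{-20 + b}$)
$x{\left(M{\left(-14 \right)},-173 \right)} + R = \frac{39 - 14}{-20 - 173} + 8127 = \frac{1}{-193} \cdot 25 + 8127 = \left(- \frac{1}{193}\right) 25 + 8127 = - \frac{25}{193} + 8127 = \frac{1568486}{193}$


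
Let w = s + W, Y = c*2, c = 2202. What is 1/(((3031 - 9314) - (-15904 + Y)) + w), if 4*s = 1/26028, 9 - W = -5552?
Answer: 104112/1122119137 ≈ 9.2782e-5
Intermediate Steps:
Y = 4404 (Y = 2202*2 = 4404)
W = 5561 (W = 9 - 1*(-5552) = 9 + 5552 = 5561)
s = 1/104112 (s = (¼)/26028 = (¼)*(1/26028) = 1/104112 ≈ 9.6050e-6)
w = 578966833/104112 (w = 1/104112 + 5561 = 578966833/104112 ≈ 5561.0)
1/(((3031 - 9314) - (-15904 + Y)) + w) = 1/(((3031 - 9314) - (-15904 + 4404)) + 578966833/104112) = 1/((-6283 - 1*(-11500)) + 578966833/104112) = 1/((-6283 + 11500) + 578966833/104112) = 1/(5217 + 578966833/104112) = 1/(1122119137/104112) = 104112/1122119137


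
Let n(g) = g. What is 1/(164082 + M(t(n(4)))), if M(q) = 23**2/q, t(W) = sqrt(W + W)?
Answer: 57072/9364475737 - 2*sqrt(2)/407151119 ≈ 6.0876e-6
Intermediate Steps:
t(W) = sqrt(2)*sqrt(W) (t(W) = sqrt(2*W) = sqrt(2)*sqrt(W))
M(q) = 529/q
1/(164082 + M(t(n(4)))) = 1/(164082 + 529/((sqrt(2)*sqrt(4)))) = 1/(164082 + 529/((sqrt(2)*2))) = 1/(164082 + 529/((2*sqrt(2)))) = 1/(164082 + 529*(sqrt(2)/4)) = 1/(164082 + 529*sqrt(2)/4)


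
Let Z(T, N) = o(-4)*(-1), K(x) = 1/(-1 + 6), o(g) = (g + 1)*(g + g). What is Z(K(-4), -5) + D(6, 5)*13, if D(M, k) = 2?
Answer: 2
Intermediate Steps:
o(g) = 2*g*(1 + g) (o(g) = (1 + g)*(2*g) = 2*g*(1 + g))
K(x) = ⅕ (K(x) = 1/5 = ⅕)
Z(T, N) = -24 (Z(T, N) = (2*(-4)*(1 - 4))*(-1) = (2*(-4)*(-3))*(-1) = 24*(-1) = -24)
Z(K(-4), -5) + D(6, 5)*13 = -24 + 2*13 = -24 + 26 = 2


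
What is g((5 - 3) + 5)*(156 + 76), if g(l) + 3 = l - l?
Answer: -696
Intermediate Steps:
g(l) = -3 (g(l) = -3 + (l - l) = -3 + 0 = -3)
g((5 - 3) + 5)*(156 + 76) = -3*(156 + 76) = -3*232 = -696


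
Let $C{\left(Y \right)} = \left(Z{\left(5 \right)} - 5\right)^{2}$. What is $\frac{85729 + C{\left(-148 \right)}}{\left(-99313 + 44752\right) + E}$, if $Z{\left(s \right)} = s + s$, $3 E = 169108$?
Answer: $\frac{257262}{5425} \approx 47.422$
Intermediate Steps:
$E = \frac{169108}{3}$ ($E = \frac{1}{3} \cdot 169108 = \frac{169108}{3} \approx 56369.0$)
$Z{\left(s \right)} = 2 s$
$C{\left(Y \right)} = 25$ ($C{\left(Y \right)} = \left(2 \cdot 5 - 5\right)^{2} = \left(10 - 5\right)^{2} = 5^{2} = 25$)
$\frac{85729 + C{\left(-148 \right)}}{\left(-99313 + 44752\right) + E} = \frac{85729 + 25}{\left(-99313 + 44752\right) + \frac{169108}{3}} = \frac{85754}{-54561 + \frac{169108}{3}} = \frac{85754}{\frac{5425}{3}} = 85754 \cdot \frac{3}{5425} = \frac{257262}{5425}$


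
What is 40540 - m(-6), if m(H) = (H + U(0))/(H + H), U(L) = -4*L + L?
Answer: 81079/2 ≈ 40540.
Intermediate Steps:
U(L) = -3*L
m(H) = ½ (m(H) = (H - 3*0)/(H + H) = (H + 0)/((2*H)) = H*(1/(2*H)) = ½)
40540 - m(-6) = 40540 - 1*½ = 40540 - ½ = 81079/2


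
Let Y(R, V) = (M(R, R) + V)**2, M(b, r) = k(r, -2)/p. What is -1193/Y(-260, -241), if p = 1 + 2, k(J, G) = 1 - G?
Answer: -1193/57600 ≈ -0.020712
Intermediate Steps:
p = 3
M(b, r) = 1 (M(b, r) = (1 - 1*(-2))/3 = (1 + 2)*(1/3) = 3*(1/3) = 1)
Y(R, V) = (1 + V)**2
-1193/Y(-260, -241) = -1193/(1 - 241)**2 = -1193/((-240)**2) = -1193/57600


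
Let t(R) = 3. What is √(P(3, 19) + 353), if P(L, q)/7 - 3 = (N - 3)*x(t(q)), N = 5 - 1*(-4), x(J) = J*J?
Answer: 4*√47 ≈ 27.423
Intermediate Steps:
x(J) = J²
N = 9 (N = 5 + 4 = 9)
P(L, q) = 399 (P(L, q) = 21 + 7*((9 - 3)*3²) = 21 + 7*(6*9) = 21 + 7*54 = 21 + 378 = 399)
√(P(3, 19) + 353) = √(399 + 353) = √752 = 4*√47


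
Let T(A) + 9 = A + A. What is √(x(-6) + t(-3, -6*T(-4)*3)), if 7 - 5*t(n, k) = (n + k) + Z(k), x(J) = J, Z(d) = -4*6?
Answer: I*√1510/5 ≈ 7.7717*I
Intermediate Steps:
Z(d) = -24
T(A) = -9 + 2*A (T(A) = -9 + (A + A) = -9 + 2*A)
t(n, k) = 31/5 - k/5 - n/5 (t(n, k) = 7/5 - ((n + k) - 24)/5 = 7/5 - ((k + n) - 24)/5 = 7/5 - (-24 + k + n)/5 = 7/5 + (24/5 - k/5 - n/5) = 31/5 - k/5 - n/5)
√(x(-6) + t(-3, -6*T(-4)*3)) = √(-6 + (31/5 - (-6*(-9 + 2*(-4)))*3/5 - ⅕*(-3))) = √(-6 + (31/5 - (-6*(-9 - 8))*3/5 + ⅗)) = √(-6 + (31/5 - (-6*(-17))*3/5 + ⅗)) = √(-6 + (31/5 - 102*3/5 + ⅗)) = √(-6 + (31/5 - ⅕*306 + ⅗)) = √(-6 + (31/5 - 306/5 + ⅗)) = √(-6 - 272/5) = √(-302/5) = I*√1510/5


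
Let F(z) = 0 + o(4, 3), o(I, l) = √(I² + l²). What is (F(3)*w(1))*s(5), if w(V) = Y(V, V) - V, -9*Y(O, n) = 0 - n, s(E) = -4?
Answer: 160/9 ≈ 17.778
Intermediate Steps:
Y(O, n) = n/9 (Y(O, n) = -(0 - n)/9 = -(-1)*n/9 = n/9)
F(z) = 5 (F(z) = 0 + √(4² + 3²) = 0 + √(16 + 9) = 0 + √25 = 0 + 5 = 5)
w(V) = -8*V/9 (w(V) = V/9 - V = -8*V/9)
(F(3)*w(1))*s(5) = (5*(-8/9*1))*(-4) = (5*(-8/9))*(-4) = -40/9*(-4) = 160/9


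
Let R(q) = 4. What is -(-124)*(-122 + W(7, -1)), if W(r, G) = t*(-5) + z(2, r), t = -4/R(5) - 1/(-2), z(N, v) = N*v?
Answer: -13082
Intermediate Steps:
t = -½ (t = -4/4 - 1/(-2) = -4*¼ - 1*(-½) = -1 + ½ = -½ ≈ -0.50000)
W(r, G) = 5/2 + 2*r (W(r, G) = -½*(-5) + 2*r = 5/2 + 2*r)
-(-124)*(-122 + W(7, -1)) = -(-124)*(-122 + (5/2 + 2*7)) = -(-124)*(-122 + (5/2 + 14)) = -(-124)*(-122 + 33/2) = -(-124)*(-211)/2 = -1*13082 = -13082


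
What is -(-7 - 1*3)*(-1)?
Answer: -10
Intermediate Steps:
-(-7 - 1*3)*(-1) = -(-7 - 3)*(-1) = -1*(-10)*(-1) = 10*(-1) = -10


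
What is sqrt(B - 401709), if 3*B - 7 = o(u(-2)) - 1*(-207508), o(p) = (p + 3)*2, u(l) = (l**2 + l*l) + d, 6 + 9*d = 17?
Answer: 4*I*sqrt(1683429)/9 ≈ 576.65*I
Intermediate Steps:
d = 11/9 (d = -2/3 + (1/9)*17 = -2/3 + 17/9 = 11/9 ≈ 1.2222)
u(l) = 11/9 + 2*l**2 (u(l) = (l**2 + l*l) + 11/9 = (l**2 + l**2) + 11/9 = 2*l**2 + 11/9 = 11/9 + 2*l**2)
o(p) = 6 + 2*p (o(p) = (3 + p)*2 = 6 + 2*p)
B = 1867855/27 (B = 7/3 + ((6 + 2*(11/9 + 2*(-2)**2)) - 1*(-207508))/3 = 7/3 + ((6 + 2*(11/9 + 2*4)) + 207508)/3 = 7/3 + ((6 + 2*(11/9 + 8)) + 207508)/3 = 7/3 + ((6 + 2*(83/9)) + 207508)/3 = 7/3 + ((6 + 166/9) + 207508)/3 = 7/3 + (220/9 + 207508)/3 = 7/3 + (1/3)*(1867792/9) = 7/3 + 1867792/27 = 1867855/27 ≈ 69180.)
sqrt(B - 401709) = sqrt(1867855/27 - 401709) = sqrt(-8978288/27) = 4*I*sqrt(1683429)/9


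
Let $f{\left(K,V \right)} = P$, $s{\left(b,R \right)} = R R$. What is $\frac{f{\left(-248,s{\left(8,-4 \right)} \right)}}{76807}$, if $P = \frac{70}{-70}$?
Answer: $- \frac{1}{76807} \approx -1.302 \cdot 10^{-5}$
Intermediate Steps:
$s{\left(b,R \right)} = R^{2}$
$P = -1$ ($P = 70 \left(- \frac{1}{70}\right) = -1$)
$f{\left(K,V \right)} = -1$
$\frac{f{\left(-248,s{\left(8,-4 \right)} \right)}}{76807} = - \frac{1}{76807}$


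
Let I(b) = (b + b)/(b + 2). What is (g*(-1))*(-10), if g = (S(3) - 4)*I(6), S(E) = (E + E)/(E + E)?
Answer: -45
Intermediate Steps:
I(b) = 2*b/(2 + b) (I(b) = (2*b)/(2 + b) = 2*b/(2 + b))
S(E) = 1 (S(E) = (2*E)/((2*E)) = (2*E)*(1/(2*E)) = 1)
g = -9/2 (g = (1 - 4)*(2*6/(2 + 6)) = -6*6/8 = -3*3/2 = -9/2 ≈ -4.5000)
(g*(-1))*(-10) = -9/2*(-1)*(-10) = (9/2)*(-10) = -45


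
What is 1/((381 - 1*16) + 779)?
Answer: 1/1144 ≈ 0.00087413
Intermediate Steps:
1/((381 - 1*16) + 779) = 1/((381 - 16) + 779) = 1/(365 + 779) = 1/1144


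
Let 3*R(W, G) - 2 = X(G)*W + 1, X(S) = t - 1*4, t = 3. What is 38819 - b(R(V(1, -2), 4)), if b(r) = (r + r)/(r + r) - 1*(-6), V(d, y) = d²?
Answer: 38812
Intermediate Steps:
X(S) = -1 (X(S) = 3 - 1*4 = 3 - 4 = -1)
R(W, G) = 1 - W/3 (R(W, G) = ⅔ + (-W + 1)/3 = ⅔ + (1 - W)/3 = ⅔ + (⅓ - W/3) = 1 - W/3)
b(r) = 7 (b(r) = (2*r)/((2*r)) + 6 = (2*r)*(1/(2*r)) + 6 = 1 + 6 = 7)
38819 - b(R(V(1, -2), 4)) = 38819 - 1*7 = 38819 - 7 = 38812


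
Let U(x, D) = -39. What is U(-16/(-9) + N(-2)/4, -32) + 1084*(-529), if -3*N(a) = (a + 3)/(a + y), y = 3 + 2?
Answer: -573475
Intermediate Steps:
y = 5
N(a) = -(3 + a)/(3*(5 + a)) (N(a) = -(a + 3)/(3*(a + 5)) = -(3 + a)/(3*(5 + a)))
U(-16/(-9) + N(-2)/4, -32) + 1084*(-529) = -39 + 1084*(-529) = -39 - 573436 = -573475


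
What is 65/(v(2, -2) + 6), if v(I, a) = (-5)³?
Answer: -65/119 ≈ -0.54622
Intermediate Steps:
v(I, a) = -125
65/(v(2, -2) + 6) = 65/(-125 + 6) = 65/(-119) = 65*(-1/119) = -65/119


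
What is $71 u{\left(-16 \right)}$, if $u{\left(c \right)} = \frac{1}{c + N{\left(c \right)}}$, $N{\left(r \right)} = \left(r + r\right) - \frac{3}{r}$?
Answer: $- \frac{1136}{765} \approx -1.485$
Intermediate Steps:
$N{\left(r \right)} = - \frac{3}{r} + 2 r$ ($N{\left(r \right)} = 2 r - \frac{3}{r} = - \frac{3}{r} + 2 r$)
$u{\left(c \right)} = \frac{1}{- \frac{3}{c} + 3 c}$ ($u{\left(c \right)} = \frac{1}{c + \left(- \frac{3}{c} + 2 c\right)} = \frac{1}{- \frac{3}{c} + 3 c}$)
$71 u{\left(-16 \right)} = 71 \cdot \frac{1}{3} \left(-16\right) \frac{1}{-1 + \left(-16\right)^{2}} = 71 \cdot \frac{1}{3} \left(-16\right) \frac{1}{-1 + 256} = 71 \cdot \frac{1}{3} \left(-16\right) \frac{1}{255} = 71 \left(- \frac{16}{765}\right) = - \frac{1136}{765}$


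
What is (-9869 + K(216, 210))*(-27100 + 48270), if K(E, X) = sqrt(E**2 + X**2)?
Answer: -208926730 + 127020*sqrt(2521) ≈ -2.0255e+8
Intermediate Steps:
(-9869 + K(216, 210))*(-27100 + 48270) = (-9869 + sqrt(216**2 + 210**2))*(-27100 + 48270) = (-9869 + sqrt(46656 + 44100))*21170 = (-9869 + sqrt(90756))*21170 = (-9869 + 6*sqrt(2521))*21170 = -208926730 + 127020*sqrt(2521)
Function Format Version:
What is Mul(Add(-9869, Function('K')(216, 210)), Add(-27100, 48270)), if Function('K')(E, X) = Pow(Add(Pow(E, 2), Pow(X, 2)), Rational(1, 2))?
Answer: Add(-208926730, Mul(127020, Pow(2521, Rational(1, 2)))) ≈ -2.0255e+8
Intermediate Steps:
Mul(Add(-9869, Function('K')(216, 210)), Add(-27100, 48270)) = Mul(Add(-9869, Pow(Add(Pow(216, 2), Pow(210, 2)), Rational(1, 2))), Add(-27100, 48270)) = Mul(Add(-9869, Pow(Add(46656, 44100), Rational(1, 2))), 21170) = Mul(Add(-9869, Pow(90756, Rational(1, 2))), 21170) = Mul(Add(-9869, Mul(6, Pow(2521, Rational(1, 2)))), 21170) = Add(-208926730, Mul(127020, Pow(2521, Rational(1, 2))))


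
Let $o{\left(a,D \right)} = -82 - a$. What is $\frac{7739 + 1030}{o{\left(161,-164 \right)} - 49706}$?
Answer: $- \frac{8769}{49949} \approx -0.17556$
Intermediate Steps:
$\frac{7739 + 1030}{o{\left(161,-164 \right)} - 49706} = \frac{7739 + 1030}{\left(-82 - 161\right) - 49706} = \frac{8769}{\left(-82 - 161\right) - 49706} = \frac{8769}{-243 - 49706} = \frac{8769}{-49949} = 8769 \left(- \frac{1}{49949}\right) = - \frac{8769}{49949}$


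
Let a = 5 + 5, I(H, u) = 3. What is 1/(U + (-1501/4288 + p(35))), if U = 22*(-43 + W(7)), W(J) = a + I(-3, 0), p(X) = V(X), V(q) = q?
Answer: -4288/2681501 ≈ -0.0015991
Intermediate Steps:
p(X) = X
a = 10
W(J) = 13 (W(J) = 10 + 3 = 13)
U = -660 (U = 22*(-43 + 13) = 22*(-30) = -660)
1/(U + (-1501/4288 + p(35))) = 1/(-660 + (-1501/4288 + 35)) = 1/(-660 + 148579/4288) = 1/(-2681501/4288) = -4288/2681501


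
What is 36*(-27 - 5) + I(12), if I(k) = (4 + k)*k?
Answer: -960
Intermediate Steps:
I(k) = k*(4 + k)
36*(-27 - 5) + I(12) = 36*(-27 - 5) + 12*(4 + 12) = 36*(-32) + 12*16 = -1152 + 192 = -960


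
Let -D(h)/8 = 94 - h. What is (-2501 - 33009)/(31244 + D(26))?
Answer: -3551/3070 ≈ -1.1567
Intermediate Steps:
D(h) = -752 + 8*h (D(h) = -8*(94 - h) = -752 + 8*h)
(-2501 - 33009)/(31244 + D(26)) = (-2501 - 33009)/(31244 + (-752 + 8*26)) = -35510/(31244 + (-752 + 208)) = -35510/(31244 - 544) = -35510/30700 = -35510*1/30700 = -3551/3070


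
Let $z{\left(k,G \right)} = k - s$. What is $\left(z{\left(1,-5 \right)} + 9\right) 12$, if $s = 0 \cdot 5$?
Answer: $120$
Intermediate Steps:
$s = 0$
$z{\left(k,G \right)} = k$ ($z{\left(k,G \right)} = k - 0 = k + 0 = k$)
$\left(z{\left(1,-5 \right)} + 9\right) 12 = \left(1 + 9\right) 12 = 10 \cdot 12 = 120$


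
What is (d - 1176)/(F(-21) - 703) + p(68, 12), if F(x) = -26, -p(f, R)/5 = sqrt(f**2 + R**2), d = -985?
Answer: 2161/729 - 20*sqrt(298) ≈ -342.29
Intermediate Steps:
p(f, R) = -5*sqrt(R**2 + f**2) (p(f, R) = -5*sqrt(f**2 + R**2) = -5*sqrt(R**2 + f**2))
(d - 1176)/(F(-21) - 703) + p(68, 12) = (-985 - 1176)/(-26 - 703) - 5*sqrt(12**2 + 68**2) = -2161/(-729) - 5*sqrt(144 + 4624) = -2161*(-1/729) - 20*sqrt(298) = 2161/729 - 20*sqrt(298)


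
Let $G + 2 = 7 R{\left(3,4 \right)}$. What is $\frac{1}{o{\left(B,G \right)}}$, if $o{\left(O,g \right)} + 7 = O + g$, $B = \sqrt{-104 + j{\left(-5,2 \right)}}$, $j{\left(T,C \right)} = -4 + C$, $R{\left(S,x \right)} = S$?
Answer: $\frac{6}{125} - \frac{i \sqrt{106}}{250} \approx 0.048 - 0.041183 i$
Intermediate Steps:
$B = i \sqrt{106}$ ($B = \sqrt{-104 + \left(-4 + 2\right)} = \sqrt{-104 - 2} = \sqrt{-106} = i \sqrt{106} \approx 10.296 i$)
$G = 19$ ($G = -2 + 7 \cdot 3 = -2 + 21 = 19$)
$o{\left(O,g \right)} = -7 + O + g$ ($o{\left(O,g \right)} = -7 + \left(O + g\right) = -7 + O + g$)
$\frac{1}{o{\left(B,G \right)}} = \frac{1}{-7 + i \sqrt{106} + 19} = \frac{1}{12 + i \sqrt{106}}$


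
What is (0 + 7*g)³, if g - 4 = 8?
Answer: 592704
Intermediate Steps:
g = 12 (g = 4 + 8 = 12)
(0 + 7*g)³ = (0 + 7*12)³ = (0 + 84)³ = 84³ = 592704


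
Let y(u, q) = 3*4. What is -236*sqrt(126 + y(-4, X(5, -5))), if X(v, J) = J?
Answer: -236*sqrt(138) ≈ -2772.4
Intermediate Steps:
y(u, q) = 12
-236*sqrt(126 + y(-4, X(5, -5))) = -236*sqrt(126 + 12) = -236*sqrt(138)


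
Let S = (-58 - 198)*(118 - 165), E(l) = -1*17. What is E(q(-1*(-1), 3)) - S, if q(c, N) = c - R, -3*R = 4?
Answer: -12049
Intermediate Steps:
R = -4/3 (R = -⅓*4 = -4/3 ≈ -1.3333)
q(c, N) = 4/3 + c (q(c, N) = c - 1*(-4/3) = c + 4/3 = 4/3 + c)
E(l) = -17
S = 12032 (S = -256*(-47) = 12032)
E(q(-1*(-1), 3)) - S = -17 - 1*12032 = -17 - 12032 = -12049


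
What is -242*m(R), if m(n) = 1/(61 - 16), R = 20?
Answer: -242/45 ≈ -5.3778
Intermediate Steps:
m(n) = 1/45
-242*m(R) = -242*1/45 = -242/45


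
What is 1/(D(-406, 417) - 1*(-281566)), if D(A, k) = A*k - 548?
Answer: 1/111716 ≈ 8.9513e-6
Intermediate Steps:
D(A, k) = -548 + A*k
1/(D(-406, 417) - 1*(-281566)) = 1/((-548 - 406*417) - 1*(-281566)) = 1/((-548 - 169302) + 281566) = 1/(-169850 + 281566) = 1/111716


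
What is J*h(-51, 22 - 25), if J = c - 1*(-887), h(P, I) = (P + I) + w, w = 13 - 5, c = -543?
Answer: -15824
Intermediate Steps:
w = 8
h(P, I) = 8 + I + P (h(P, I) = (P + I) + 8 = (I + P) + 8 = 8 + I + P)
J = 344 (J = -543 - 1*(-887) = -543 + 887 = 344)
J*h(-51, 22 - 25) = 344*(8 + (22 - 25) - 51) = 344*(8 - 3 - 51) = 344*(-46) = -15824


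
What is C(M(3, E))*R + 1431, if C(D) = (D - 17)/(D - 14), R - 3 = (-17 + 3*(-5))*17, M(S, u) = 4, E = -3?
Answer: 7277/10 ≈ 727.70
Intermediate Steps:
R = -541 (R = 3 + (-17 + 3*(-5))*17 = 3 + (-17 - 15)*17 = 3 - 32*17 = 3 - 544 = -541)
C(D) = (-17 + D)/(-14 + D)
C(M(3, E))*R + 1431 = ((-17 + 4)/(-14 + 4))*(-541) + 1431 = (-13/(-10))*(-541) + 1431 = -⅒*(-13)*(-541) + 1431 = (13/10)*(-541) + 1431 = -7033/10 + 1431 = 7277/10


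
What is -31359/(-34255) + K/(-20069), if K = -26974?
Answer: 1553338141/687463595 ≈ 2.2595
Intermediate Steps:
-31359/(-34255) + K/(-20069) = -31359/(-34255) - 26974/(-20069) = -31359*(-1/34255) - 26974*(-1/20069) = 31359/34255 + 26974/20069 = 1553338141/687463595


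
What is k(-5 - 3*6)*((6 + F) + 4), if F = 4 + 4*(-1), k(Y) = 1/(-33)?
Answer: -10/33 ≈ -0.30303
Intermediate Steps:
k(Y) = -1/33
F = 0 (F = 4 - 4 = 0)
k(-5 - 3*6)*((6 + F) + 4) = -((6 + 0) + 4)/33 = -(6 + 4)/33 = -1/33*10 = -10/33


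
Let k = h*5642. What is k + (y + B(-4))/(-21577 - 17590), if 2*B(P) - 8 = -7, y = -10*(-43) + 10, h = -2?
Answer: -883921737/78334 ≈ -11284.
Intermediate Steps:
y = 440 (y = 430 + 10 = 440)
B(P) = ½ (B(P) = 4 + (½)*(-7) = 4 - 7/2 = ½)
k = -11284 (k = -2*5642 = -11284)
k + (y + B(-4))/(-21577 - 17590) = -11284 + (440 + ½)/(-21577 - 17590) = -11284 + (881/2)/(-39167) = -11284 + (881/2)*(-1/39167) = -11284 - 881/78334 = -883921737/78334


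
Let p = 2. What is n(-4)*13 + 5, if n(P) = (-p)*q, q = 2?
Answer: -47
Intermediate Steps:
n(P) = -4 (n(P) = -1*2*2 = -2*2 = -4)
n(-4)*13 + 5 = -4*13 + 5 = -52 + 5 = -47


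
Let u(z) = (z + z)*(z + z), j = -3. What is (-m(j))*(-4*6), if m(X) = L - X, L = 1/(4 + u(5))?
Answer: 939/13 ≈ 72.231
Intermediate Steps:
u(z) = 4*z² (u(z) = (2*z)*(2*z) = 4*z²)
L = 1/104 (L = 1/(4 + 4*5²) = 1/(4 + 4*25) = 1/(4 + 100) = 1/104 ≈ 0.0096154)
m(X) = 1/104 - X
(-m(j))*(-4*6) = (-(1/104 - 1*(-3)))*(-4*6) = -(1/104 + 3)*(-24) = -1*313/104*(-24) = -313/104*(-24) = 939/13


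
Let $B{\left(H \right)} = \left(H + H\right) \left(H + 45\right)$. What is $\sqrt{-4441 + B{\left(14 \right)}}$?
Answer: $i \sqrt{2789} \approx 52.811 i$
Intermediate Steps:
$B{\left(H \right)} = 2 H \left(45 + H\right)$
$\sqrt{-4441 + B{\left(14 \right)}} = \sqrt{-4441 + 2 \cdot 14 \left(45 + 14\right)} = \sqrt{-4441 + 2 \cdot 14 \cdot 59} = \sqrt{-4441 + 1652} = \sqrt{-2789} = i \sqrt{2789}$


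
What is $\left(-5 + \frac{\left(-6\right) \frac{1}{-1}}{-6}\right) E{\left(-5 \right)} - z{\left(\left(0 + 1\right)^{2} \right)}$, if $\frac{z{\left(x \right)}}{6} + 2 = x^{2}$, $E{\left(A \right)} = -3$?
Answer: $24$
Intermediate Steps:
$z{\left(x \right)} = -12 + 6 x^{2}$
$\left(-5 + \frac{\left(-6\right) \frac{1}{-1}}{-6}\right) E{\left(-5 \right)} - z{\left(\left(0 + 1\right)^{2} \right)} = \left(-5 + \frac{\left(-6\right) \frac{1}{-1}}{-6}\right) \left(-3\right) - \left(-12 + 6 \left(\left(0 + 1\right)^{2}\right)^{2}\right) = \left(-5 + \left(-6\right) \left(-1\right) \left(- \frac{1}{6}\right)\right) \left(-3\right) - \left(-12 + 6 \left(1^{2}\right)^{2}\right) = \left(-5 + 6 \left(- \frac{1}{6}\right)\right) \left(-3\right) - \left(-12 + 6 \cdot 1^{2}\right) = \left(-5 - 1\right) \left(-3\right) - \left(-12 + 6 \cdot 1\right) = \left(-6\right) \left(-3\right) - \left(-12 + 6\right) = 18 - -6 = 18 + 6 = 24$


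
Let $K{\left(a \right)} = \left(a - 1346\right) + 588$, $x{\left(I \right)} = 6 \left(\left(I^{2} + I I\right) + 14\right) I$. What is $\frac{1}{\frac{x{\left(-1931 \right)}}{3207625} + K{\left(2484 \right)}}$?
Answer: $- \frac{3207625}{80866651346} \approx -3.9666 \cdot 10^{-5}$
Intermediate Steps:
$x{\left(I \right)} = I \left(84 + 12 I^{2}\right)$ ($x{\left(I \right)} = 6 \left(\left(I^{2} + I^{2}\right) + 14\right) I = 6 \left(2 I^{2} + 14\right) I = 6 \left(14 + 2 I^{2}\right) I = \left(84 + 12 I^{2}\right) I = I \left(84 + 12 I^{2}\right)$)
$K{\left(a \right)} = -758 + a$ ($K{\left(a \right)} = \left(-1346 + a\right) + 588 = -758 + a$)
$\frac{1}{\frac{x{\left(-1931 \right)}}{3207625} + K{\left(2484 \right)}} = \frac{1}{\frac{12 \left(-1931\right) \left(7 + \left(-1931\right)^{2}\right)}{3207625} + \left(-758 + 2484\right)} = \frac{1}{12 \left(-1931\right) \left(7 + 3728761\right) \frac{1}{3207625} + 1726} = \frac{1}{12 \left(-1931\right) 3728768 \cdot \frac{1}{3207625} + 1726} = \frac{1}{\left(-86403012096\right) \frac{1}{3207625} + 1726} = \frac{1}{- \frac{86403012096}{3207625} + 1726} = \frac{1}{- \frac{80866651346}{3207625}} = - \frac{3207625}{80866651346}$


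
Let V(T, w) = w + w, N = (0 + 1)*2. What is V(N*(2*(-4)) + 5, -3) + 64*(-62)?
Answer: -3974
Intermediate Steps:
N = 2 (N = 1*2 = 2)
V(T, w) = 2*w
V(N*(2*(-4)) + 5, -3) + 64*(-62) = 2*(-3) + 64*(-62) = -6 - 3968 = -3974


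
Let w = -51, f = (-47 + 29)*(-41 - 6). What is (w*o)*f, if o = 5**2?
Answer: -1078650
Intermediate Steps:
f = 846 (f = -18*(-47) = 846)
o = 25
(w*o)*f = -51*25*846 = -1275*846 = -1078650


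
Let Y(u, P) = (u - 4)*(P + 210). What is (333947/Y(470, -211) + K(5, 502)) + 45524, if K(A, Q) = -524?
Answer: 20636053/466 ≈ 44283.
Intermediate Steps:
Y(u, P) = (-4 + u)*(210 + P)
(333947/Y(470, -211) + K(5, 502)) + 45524 = (333947/(-840 - 4*(-211) + 210*470 - 211*470) - 524) + 45524 = (333947/(-840 + 844 + 98700 - 99170) - 524) + 45524 = (333947/(-466) - 524) + 45524 = (333947*(-1/466) - 524) + 45524 = (-333947/466 - 524) + 45524 = -578131/466 + 45524 = 20636053/466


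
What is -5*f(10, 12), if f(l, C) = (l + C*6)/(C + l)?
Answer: -205/11 ≈ -18.636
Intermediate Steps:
f(l, C) = (l + 6*C)/(C + l)
-5*f(10, 12) = -5*(10 + 6*12)/(12 + 10) = -5*(10 + 72)/22 = -5*82/22 = -5*41/11 = -205/11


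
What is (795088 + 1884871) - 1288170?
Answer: 1391789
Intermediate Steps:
(795088 + 1884871) - 1288170 = 2679959 - 1288170 = 1391789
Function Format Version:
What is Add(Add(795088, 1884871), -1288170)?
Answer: 1391789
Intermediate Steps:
Add(Add(795088, 1884871), -1288170) = Add(2679959, -1288170) = 1391789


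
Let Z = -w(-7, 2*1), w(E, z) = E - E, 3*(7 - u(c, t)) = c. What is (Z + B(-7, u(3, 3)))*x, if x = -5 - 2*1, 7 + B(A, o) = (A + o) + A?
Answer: 105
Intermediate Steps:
u(c, t) = 7 - c/3
w(E, z) = 0
B(A, o) = -7 + o + 2*A (B(A, o) = -7 + ((A + o) + A) = -7 + (o + 2*A) = -7 + o + 2*A)
x = -7 (x = -5 - 2 = -7)
Z = 0 (Z = -1*0 = 0)
(Z + B(-7, u(3, 3)))*x = (0 + (-7 + (7 - ⅓*3) + 2*(-7)))*(-7) = (0 + (-7 + (7 - 1) - 14))*(-7) = (0 + (-7 + 6 - 14))*(-7) = (0 - 15)*(-7) = -15*(-7) = 105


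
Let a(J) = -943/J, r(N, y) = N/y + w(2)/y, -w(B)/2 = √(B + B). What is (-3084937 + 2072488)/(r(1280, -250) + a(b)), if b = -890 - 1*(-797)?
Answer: -11769719625/58541 ≈ -2.0105e+5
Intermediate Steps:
w(B) = -2*√2*√B (w(B) = -2*√(B + B) = -2*√2*√B)
b = -93 (b = -890 + 797 = -93)
r(N, y) = -4/y + N/y (r(N, y) = N/y + (-2*√2*√2)/y = N/y - 4/y = -4/y + N/y)
(-3084937 + 2072488)/(r(1280, -250) + a(b)) = (-3084937 + 2072488)/((-4 + 1280)/(-250) - 943/(-93)) = -1012449/(-1/250*1276 - 943*(-1/93)) = -1012449/(-638/125 + 943/93) = -1012449/58541/11625 = -1012449*11625/58541 = -11769719625/58541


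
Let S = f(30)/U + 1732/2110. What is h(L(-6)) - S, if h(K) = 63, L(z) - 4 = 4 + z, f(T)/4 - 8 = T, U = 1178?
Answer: 2029349/32705 ≈ 62.050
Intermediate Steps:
f(T) = 32 + 4*T
L(z) = 8 + z (L(z) = 4 + (4 + z) = 8 + z)
S = 31066/32705 (S = (32 + 4*30)/1178 + 1732/2110 = (32 + 120)*(1/1178) + 1732*(1/2110) = 152*(1/1178) + 866/1055 = 4/31 + 866/1055 = 31066/32705 ≈ 0.94989)
h(L(-6)) - S = 63 - 1*31066/32705 = 63 - 31066/32705 = 2029349/32705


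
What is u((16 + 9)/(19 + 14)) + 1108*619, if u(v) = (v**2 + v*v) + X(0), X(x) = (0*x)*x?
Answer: 746894078/1089 ≈ 6.8585e+5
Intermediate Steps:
X(x) = 0 (X(x) = 0*x = 0)
u(v) = 2*v**2 (u(v) = (v**2 + v*v) + 0 = (v**2 + v**2) + 0 = 2*v**2 + 0 = 2*v**2)
u((16 + 9)/(19 + 14)) + 1108*619 = 2*((16 + 9)/(19 + 14))**2 + 1108*619 = 2*(25/33)**2 + 685852 = 2*(625/1089) + 685852 = 1250/1089 + 685852 = 746894078/1089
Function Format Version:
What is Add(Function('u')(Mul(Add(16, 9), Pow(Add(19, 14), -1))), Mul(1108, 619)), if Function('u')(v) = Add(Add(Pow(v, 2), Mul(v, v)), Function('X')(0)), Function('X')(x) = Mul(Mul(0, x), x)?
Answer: Rational(746894078, 1089) ≈ 6.8585e+5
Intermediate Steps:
Function('X')(x) = 0 (Function('X')(x) = Mul(0, x) = 0)
Function('u')(v) = Mul(2, Pow(v, 2)) (Function('u')(v) = Add(Add(Pow(v, 2), Mul(v, v)), 0) = Add(Add(Pow(v, 2), Pow(v, 2)), 0) = Add(Mul(2, Pow(v, 2)), 0) = Mul(2, Pow(v, 2)))
Add(Function('u')(Mul(Add(16, 9), Pow(Add(19, 14), -1))), Mul(1108, 619)) = Add(Mul(2, Pow(Mul(Add(16, 9), Pow(Add(19, 14), -1)), 2)), Mul(1108, 619)) = Add(Mul(2, Pow(Mul(25, Pow(33, -1)), 2)), 685852) = Add(Mul(2, Pow(Mul(25, Rational(1, 33)), 2)), 685852) = Add(Mul(2, Pow(Rational(25, 33), 2)), 685852) = Add(Mul(2, Rational(625, 1089)), 685852) = Add(Rational(1250, 1089), 685852) = Rational(746894078, 1089)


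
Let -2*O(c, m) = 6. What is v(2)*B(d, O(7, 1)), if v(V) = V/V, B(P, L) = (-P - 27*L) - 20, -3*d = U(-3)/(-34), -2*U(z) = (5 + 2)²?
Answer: 12493/204 ≈ 61.240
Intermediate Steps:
U(z) = -49/2 (U(z) = -(5 + 2)²/2 = -½*7² = -½*49 = -49/2)
O(c, m) = -3 (O(c, m) = -½*6 = -3)
d = -49/204 (d = -(-49)/(6*(-34)) = -(-49)*(-1)/(6*34) = -⅓*49/68 = -49/204 ≈ -0.24020)
B(P, L) = -20 - P - 27*L
v(V) = 1
v(2)*B(d, O(7, 1)) = 1*(-20 - 1*(-49/204) - 27*(-3)) = 1*(-20 + 49/204 + 81) = 1*(12493/204) = 12493/204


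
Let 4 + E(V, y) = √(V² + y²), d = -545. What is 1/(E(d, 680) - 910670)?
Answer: -910674/829326374851 - 5*√30377/829326374851 ≈ -1.0991e-6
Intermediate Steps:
E(V, y) = -4 + √(V² + y²)
1/(E(d, 680) - 910670) = 1/((-4 + √((-545)² + 680²)) - 910670) = 1/((-4 + √(297025 + 462400)) - 910670) = 1/((-4 + √759425) - 910670) = 1/((-4 + 5*√30377) - 910670) = 1/(-910674 + 5*√30377)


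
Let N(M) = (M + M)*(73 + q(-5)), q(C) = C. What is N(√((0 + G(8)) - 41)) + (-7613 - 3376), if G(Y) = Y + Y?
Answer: -10989 + 680*I ≈ -10989.0 + 680.0*I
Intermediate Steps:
G(Y) = 2*Y
N(M) = 136*M (N(M) = (M + M)*(73 - 5) = (2*M)*68 = 136*M)
N(√((0 + G(8)) - 41)) + (-7613 - 3376) = 136*√((0 + 2*8) - 41) + (-7613 - 3376) = 136*√((0 + 16) - 41) - 10989 = 136*√(16 - 41) - 10989 = 136*√(-25) - 10989 = 136*(5*I) - 10989 = 680*I - 10989 = -10989 + 680*I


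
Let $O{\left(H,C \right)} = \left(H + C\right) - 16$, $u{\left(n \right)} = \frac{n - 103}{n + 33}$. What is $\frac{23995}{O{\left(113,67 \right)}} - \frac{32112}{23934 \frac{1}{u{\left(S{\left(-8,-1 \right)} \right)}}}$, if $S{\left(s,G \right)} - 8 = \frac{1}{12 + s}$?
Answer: $\frac{5375269329}{35980780} \approx 149.39$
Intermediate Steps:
$S{\left(s,G \right)} = 8 + \frac{1}{12 + s}$
$u{\left(n \right)} = \frac{-103 + n}{33 + n}$
$O{\left(H,C \right)} = -16 + C + H$ ($O{\left(H,C \right)} = \left(C + H\right) - 16 = -16 + C + H$)
$\frac{23995}{O{\left(113,67 \right)}} - \frac{32112}{23934 \frac{1}{u{\left(S{\left(-8,-1 \right)} \right)}}} = \frac{23995}{-16 + 67 + 113} - \frac{32112}{23934 \frac{1}{\frac{1}{33 + \frac{97 + 8 \left(-8\right)}{12 - 8}} \left(-103 + \frac{97 + 8 \left(-8\right)}{12 - 8}\right)}} = \frac{23995}{164} - \frac{32112}{23934 \frac{1}{\frac{1}{33 + \frac{97 - 64}{4}} \left(-103 + \frac{97 - 64}{4}\right)}} = 23995 \cdot \frac{1}{164} - \frac{32112}{23934 \frac{1}{\frac{1}{33 + \frac{1}{4} \cdot 33} \left(-103 + \frac{1}{4} \cdot 33\right)}} = \frac{23995}{164} - \frac{32112}{23934 \frac{1}{\frac{1}{33 + \frac{33}{4}} \left(-103 + \frac{33}{4}\right)}} = \frac{23995}{164} - \frac{32112}{23934 \frac{1}{\frac{1}{\frac{165}{4}} \left(- \frac{379}{4}\right)}} = \frac{23995}{164} - \frac{32112}{23934 \frac{1}{\frac{4}{165} \left(- \frac{379}{4}\right)}} = \frac{23995}{164} - \frac{32112}{23934 \frac{1}{- \frac{379}{165}}} = \frac{23995}{164} - \frac{32112}{23934 \left(- \frac{165}{379}\right)} = \frac{23995}{164} - \frac{32112}{- \frac{3949110}{379}} = \frac{23995}{164} - - \frac{676136}{219395} = \frac{23995}{164} + \frac{676136}{219395} = \frac{5375269329}{35980780}$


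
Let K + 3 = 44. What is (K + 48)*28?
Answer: 2492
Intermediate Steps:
K = 41 (K = -3 + 44 = 41)
(K + 48)*28 = (41 + 48)*28 = 89*28 = 2492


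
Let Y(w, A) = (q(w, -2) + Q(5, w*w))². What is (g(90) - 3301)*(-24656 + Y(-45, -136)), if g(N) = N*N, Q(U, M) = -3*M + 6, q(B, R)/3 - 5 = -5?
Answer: 176642095895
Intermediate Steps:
q(B, R) = 0 (q(B, R) = 15 + 3*(-5) = 15 - 15 = 0)
Q(U, M) = 6 - 3*M
g(N) = N²
Y(w, A) = (6 - 3*w²)² (Y(w, A) = (0 + (6 - 3*w*w))² = (0 + (6 - 3*w²))² = (6 - 3*w²)²)
(g(90) - 3301)*(-24656 + Y(-45, -136)) = (90² - 3301)*(-24656 + 9*(-2 + (-45)²)²) = (8100 - 3301)*(-24656 + 9*(-2 + 2025)²) = 4799*(-24656 + 9*2023²) = 4799*(-24656 + 9*4092529) = 4799*(-24656 + 36832761) = 4799*36808105 = 176642095895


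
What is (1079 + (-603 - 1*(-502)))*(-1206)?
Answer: -1179468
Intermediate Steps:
(1079 + (-603 - 1*(-502)))*(-1206) = (1079 + (-603 + 502))*(-1206) = (1079 - 101)*(-1206) = 978*(-1206) = -1179468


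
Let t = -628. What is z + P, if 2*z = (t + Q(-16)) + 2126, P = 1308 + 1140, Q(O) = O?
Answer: 3189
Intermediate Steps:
P = 2448
z = 741 (z = ((-628 - 16) + 2126)/2 = (-644 + 2126)/2 = (½)*1482 = 741)
z + P = 741 + 2448 = 3189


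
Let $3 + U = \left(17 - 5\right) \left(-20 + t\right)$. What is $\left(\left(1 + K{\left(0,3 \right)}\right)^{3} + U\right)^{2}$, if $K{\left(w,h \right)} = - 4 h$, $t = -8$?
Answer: $2788900$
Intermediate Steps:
$U = -339$ ($U = -3 + \left(17 - 5\right) \left(-20 - 8\right) = -3 + 12 \left(-28\right) = -3 - 336 = -339$)
$\left(\left(1 + K{\left(0,3 \right)}\right)^{3} + U\right)^{2} = \left(\left(1 - 12\right)^{3} - 339\right)^{2} = \left(\left(-11\right)^{3} - 339\right)^{2} = \left(-1331 - 339\right)^{2} = \left(-1670\right)^{2} = 2788900$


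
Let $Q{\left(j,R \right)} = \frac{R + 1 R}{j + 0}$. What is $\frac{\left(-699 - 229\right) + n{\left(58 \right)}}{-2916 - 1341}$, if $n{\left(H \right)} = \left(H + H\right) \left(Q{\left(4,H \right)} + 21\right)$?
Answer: $- \frac{1624}{1419} \approx -1.1445$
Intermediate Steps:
$Q{\left(j,R \right)} = \frac{2 R}{j}$ ($Q{\left(j,R \right)} = \frac{R + R}{j} = \frac{2 R}{j}$)
$n{\left(H \right)} = 2 H \left(21 + \frac{H}{2}\right)$ ($n{\left(H \right)} = \left(H + H\right) \left(\frac{2 H}{4} + 21\right) = 2 H \left(2 H \frac{1}{4} + 21\right) = 2 H \left(\frac{H}{2} + 21\right) = 2 H \left(21 + \frac{H}{2}\right)$)
$\frac{\left(-699 - 229\right) + n{\left(58 \right)}}{-2916 - 1341} = \frac{\left(-699 - 229\right) + 58 \left(42 + 58\right)}{-2916 - 1341} = \frac{-928 + 58 \cdot 100}{-4257} = \left(-928 + 5800\right) \left(- \frac{1}{4257}\right) = 4872 \left(- \frac{1}{4257}\right) = - \frac{1624}{1419}$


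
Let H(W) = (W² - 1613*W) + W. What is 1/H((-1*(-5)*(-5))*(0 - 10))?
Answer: -1/340500 ≈ -2.9369e-6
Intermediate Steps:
H(W) = W² - 1612*W
1/H((-1*(-5)*(-5))*(0 - 10)) = 1/(((-1*(-5)*(-5))*(0 - 10))*(-1612 + (-1*(-5)*(-5))*(0 - 10))) = 1/(((5*(-5))*(-10))*(-1612 + (5*(-5))*(-10))) = 1/((-25*(-10))*(-1612 - 25*(-10))) = 1/(250*(-1612 + 250)) = 1/(250*(-1362)) = 1/(-340500) = -1/340500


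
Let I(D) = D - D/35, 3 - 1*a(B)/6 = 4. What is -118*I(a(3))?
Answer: 24072/35 ≈ 687.77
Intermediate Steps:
a(B) = -6 (a(B) = 18 - 6*4 = 18 - 24 = -6)
I(D) = 34*D/35 (I(D) = D - D/35 = 34*D/35)
-118*I(a(3)) = -4012*(-6)/35 = -118*(-204/35) = 24072/35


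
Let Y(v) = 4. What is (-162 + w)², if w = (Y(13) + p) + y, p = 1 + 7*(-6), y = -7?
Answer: 42436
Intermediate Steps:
p = -41 (p = 1 - 42 = -41)
w = -44 (w = (4 - 41) - 7 = -37 - 7 = -44)
(-162 + w)² = (-162 - 44)² = (-206)² = 42436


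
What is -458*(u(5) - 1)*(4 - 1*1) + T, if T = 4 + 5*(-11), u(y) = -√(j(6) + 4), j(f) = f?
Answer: 1323 + 1374*√10 ≈ 5668.0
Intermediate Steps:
u(y) = -√10 (u(y) = -√(6 + 4) = -√10)
T = -51 (T = 4 - 55 = -51)
-458*(u(5) - 1)*(4 - 1*1) + T = -458*(-√10 - 1)*(4 - 1*1) - 51 = -458*(-1 - √10)*(4 - 1) - 51 = -458*(-1 - √10)*3 - 51 = -458*(-3 - 3*√10) - 51 = (1374 + 1374*√10) - 51 = 1323 + 1374*√10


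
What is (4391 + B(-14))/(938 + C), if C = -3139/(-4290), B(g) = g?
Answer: 18777330/4027159 ≈ 4.6627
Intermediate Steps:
C = 3139/4290 (C = -3139*(-1/4290) = 3139/4290 ≈ 0.73170)
(4391 + B(-14))/(938 + C) = (4391 - 14)/(938 + 3139/4290) = 4377/(4027159/4290) = 4377*(4290/4027159) = 18777330/4027159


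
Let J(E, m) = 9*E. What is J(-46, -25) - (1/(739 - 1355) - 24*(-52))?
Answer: -1023791/616 ≈ -1662.0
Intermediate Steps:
J(-46, -25) - (1/(739 - 1355) - 24*(-52)) = 9*(-46) - (1/(739 - 1355) - 24*(-52)) = -414 - (1/(-616) + 1248) = -414 - (-1/616 + 1248) = -414 - 1*768767/616 = -414 - 768767/616 = -1023791/616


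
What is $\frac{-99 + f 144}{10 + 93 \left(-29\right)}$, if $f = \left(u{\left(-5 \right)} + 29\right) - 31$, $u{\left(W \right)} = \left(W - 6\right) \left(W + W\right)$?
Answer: $- \frac{15453}{2687} \approx -5.751$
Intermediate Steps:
$u{\left(W \right)} = 2 W \left(-6 + W\right)$ ($u{\left(W \right)} = \left(-6 + W\right) 2 W = 2 W \left(-6 + W\right)$)
$f = 108$ ($f = \left(2 \left(-5\right) \left(-6 - 5\right) + 29\right) - 31 = \left(2 \left(-5\right) \left(-11\right) + 29\right) - 31 = \left(110 + 29\right) - 31 = 139 - 31 = 108$)
$\frac{-99 + f 144}{10 + 93 \left(-29\right)} = \frac{-99 + 108 \cdot 144}{10 + 93 \left(-29\right)} = \frac{-99 + 15552}{10 - 2697} = \frac{15453}{-2687} = 15453 \left(- \frac{1}{2687}\right) = - \frac{15453}{2687}$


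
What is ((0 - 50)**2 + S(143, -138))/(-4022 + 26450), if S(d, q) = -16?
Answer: 69/623 ≈ 0.11075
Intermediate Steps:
((0 - 50)**2 + S(143, -138))/(-4022 + 26450) = ((0 - 50)**2 - 16)/(-4022 + 26450) = ((-50)**2 - 16)/22428 = (2500 - 16)*(1/22428) = 2484*(1/22428) = 69/623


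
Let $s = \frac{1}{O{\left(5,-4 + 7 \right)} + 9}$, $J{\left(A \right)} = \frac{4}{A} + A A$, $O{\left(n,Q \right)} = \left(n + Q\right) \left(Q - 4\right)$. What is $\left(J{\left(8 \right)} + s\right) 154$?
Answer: $10087$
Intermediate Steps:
$O{\left(n,Q \right)} = \left(-4 + Q\right) \left(Q + n\right)$ ($O{\left(n,Q \right)} = \left(Q + n\right) \left(-4 + Q\right) = \left(-4 + Q\right) \left(Q + n\right)$)
$J{\left(A \right)} = A^{2} + \frac{4}{A}$ ($J{\left(A \right)} = \frac{4}{A} + A^{2} = A^{2} + \frac{4}{A}$)
$s = 1$ ($s = \frac{1}{\left(\left(-4 + 7\right)^{2} - 4 \left(-4 + 7\right) - 20 + \left(-4 + 7\right) 5\right) + 9} = \frac{1}{\left(3^{2} - 12 - 20 + 3 \cdot 5\right) + 9} = \frac{1}{\left(9 - 12 - 20 + 15\right) + 9} = \frac{1}{-8 + 9} = 1^{-1} = 1$)
$\left(J{\left(8 \right)} + s\right) 154 = \left(\frac{4 + 8^{3}}{8} + 1\right) 154 = \left(\frac{4 + 512}{8} + 1\right) 154 = \left(\frac{1}{8} \cdot 516 + 1\right) 154 = \left(\frac{129}{2} + 1\right) 154 = \frac{131}{2} \cdot 154 = 10087$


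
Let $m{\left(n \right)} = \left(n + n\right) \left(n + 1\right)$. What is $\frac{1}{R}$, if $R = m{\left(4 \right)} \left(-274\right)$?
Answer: $- \frac{1}{10960} \approx -9.1241 \cdot 10^{-5}$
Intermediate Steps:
$m{\left(n \right)} = 2 n \left(1 + n\right)$
$R = -10960$ ($R = 2 \cdot 4 \left(1 + 4\right) \left(-274\right) = 2 \cdot 4 \cdot 5 \left(-274\right) = 40 \left(-274\right) = -10960$)
$\frac{1}{R} = \frac{1}{-10960} = - \frac{1}{10960}$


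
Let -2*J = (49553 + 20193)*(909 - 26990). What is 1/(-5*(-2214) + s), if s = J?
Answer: 1/909533783 ≈ 1.0995e-9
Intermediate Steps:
J = 909522713 (J = -(49553 + 20193)*(909 - 26990)/2 = -34873*(-26081) = -½*(-1819045426) = 909522713)
s = 909522713
1/(-5*(-2214) + s) = 1/(-5*(-2214) + 909522713) = 1/(11070 + 909522713) = 1/909533783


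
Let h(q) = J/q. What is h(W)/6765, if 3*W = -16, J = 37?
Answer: -37/36080 ≈ -0.0010255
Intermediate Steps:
W = -16/3 (W = (⅓)*(-16) = -16/3 ≈ -5.3333)
h(q) = 37/q
h(W)/6765 = (37/(-16/3))/6765 = (37*(-3/16))*(1/6765) = -111/16*1/6765 = -37/36080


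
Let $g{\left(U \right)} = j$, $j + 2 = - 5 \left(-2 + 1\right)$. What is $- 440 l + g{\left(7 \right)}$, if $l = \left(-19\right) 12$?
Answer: $100323$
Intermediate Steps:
$j = 3$ ($j = -2 - 5 \left(-2 + 1\right) = -2 - -5 = -2 + 5 = 3$)
$l = -228$
$g{\left(U \right)} = 3$
$- 440 l + g{\left(7 \right)} = \left(-440\right) \left(-228\right) + 3 = 100320 + 3 = 100323$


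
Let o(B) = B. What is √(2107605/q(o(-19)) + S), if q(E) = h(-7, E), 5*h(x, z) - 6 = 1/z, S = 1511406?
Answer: √41924282889/113 ≈ 1812.0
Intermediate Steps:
h(x, z) = 6/5 + 1/(5*z) (h(x, z) = 6/5 + (1/z)/5 = 6/5 + 1/(5*z))
q(E) = (1 + 6*E)/(5*E)
√(2107605/q(o(-19)) + S) = √(2107605/(((⅕)*(1 + 6*(-19))/(-19))) + 1511406) = √(2107605/(((⅕)*(-1/19)*(1 - 114))) + 1511406) = √(2107605/(((⅕)*(-1/19)*(-113))) + 1511406) = √(2107605/(113/95) + 1511406) = √(2107605*(95/113) + 1511406) = √(200222475/113 + 1511406) = √(371011353/113) = √41924282889/113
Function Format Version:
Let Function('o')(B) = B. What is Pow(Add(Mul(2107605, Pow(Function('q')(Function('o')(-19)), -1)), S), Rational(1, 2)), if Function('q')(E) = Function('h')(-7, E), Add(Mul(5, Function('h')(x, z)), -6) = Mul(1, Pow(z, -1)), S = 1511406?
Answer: Mul(Rational(1, 113), Pow(41924282889, Rational(1, 2))) ≈ 1812.0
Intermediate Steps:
Function('h')(x, z) = Add(Rational(6, 5), Mul(Rational(1, 5), Pow(z, -1))) (Function('h')(x, z) = Add(Rational(6, 5), Mul(Rational(1, 5), Mul(1, Pow(z, -1)))) = Add(Rational(6, 5), Mul(Rational(1, 5), Pow(z, -1))))
Function('q')(E) = Mul(Rational(1, 5), Pow(E, -1), Add(1, Mul(6, E)))
Pow(Add(Mul(2107605, Pow(Function('q')(Function('o')(-19)), -1)), S), Rational(1, 2)) = Pow(Add(Mul(2107605, Pow(Mul(Rational(1, 5), Pow(-19, -1), Add(1, Mul(6, -19))), -1)), 1511406), Rational(1, 2)) = Pow(Add(Mul(2107605, Pow(Mul(Rational(1, 5), Rational(-1, 19), Add(1, -114)), -1)), 1511406), Rational(1, 2)) = Pow(Add(Mul(2107605, Pow(Mul(Rational(1, 5), Rational(-1, 19), -113), -1)), 1511406), Rational(1, 2)) = Pow(Add(Mul(2107605, Pow(Rational(113, 95), -1)), 1511406), Rational(1, 2)) = Pow(Add(Mul(2107605, Rational(95, 113)), 1511406), Rational(1, 2)) = Pow(Add(Rational(200222475, 113), 1511406), Rational(1, 2)) = Pow(Rational(371011353, 113), Rational(1, 2)) = Mul(Rational(1, 113), Pow(41924282889, Rational(1, 2)))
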